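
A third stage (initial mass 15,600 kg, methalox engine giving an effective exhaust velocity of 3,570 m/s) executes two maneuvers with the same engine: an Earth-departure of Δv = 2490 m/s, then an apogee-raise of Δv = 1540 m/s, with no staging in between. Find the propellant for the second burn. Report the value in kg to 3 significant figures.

propellant for the second burn ≈ 2720 kg

After the first burn: m = 15600 × exp(−2490/3570.0) = 15600 × 0.49784 = 7,766.3 kg.
After the second burn: m = 7,766.3 × exp(−1540/3570.0) = 7,766.3 × 0.64962 = 5,045.14 kg.
Second-burn propellant = 7,766.3 − 5,045.14 = 2,721.16 kg.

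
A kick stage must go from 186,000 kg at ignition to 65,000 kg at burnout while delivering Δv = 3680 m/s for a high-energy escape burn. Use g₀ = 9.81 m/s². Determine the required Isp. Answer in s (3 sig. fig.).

ln(m₀/m_f) = ln(186000/65000) = ln(2.862) = 1.0514.
By the Tsiolkovsky rocket equation, v_e = Δv / ln(m₀/m_f) = 3680 / 1.0514 = 3500.2 m/s.
Isp = v_e / g₀ = 3500.2 / 9.81 = 356.8 s.

Isp ≈ 357 s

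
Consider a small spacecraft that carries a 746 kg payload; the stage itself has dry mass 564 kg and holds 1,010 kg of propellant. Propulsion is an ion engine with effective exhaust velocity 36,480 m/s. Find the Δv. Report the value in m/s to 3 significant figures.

m₀ = payload + dry + propellant = 746 + 564 + 1,010 = 2,320 kg.
m_f = payload + dry = 746 + 564 = 1,310 kg.
Using Δv = v_e ln(m₀/m_f): Δv = v_e · ln(m₀/m_f) = 36480.0 × ln(1.771) = 36480.0 × 0.5715 ≈ 20849.8 m/s.

Δv ≈ 20800 m/s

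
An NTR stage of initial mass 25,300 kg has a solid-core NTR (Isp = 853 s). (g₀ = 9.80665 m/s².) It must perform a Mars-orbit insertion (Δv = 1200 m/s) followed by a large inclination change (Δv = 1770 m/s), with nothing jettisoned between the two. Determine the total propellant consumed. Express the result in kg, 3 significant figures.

v_e = Isp · g₀ = 853 × 9.80665 = 8365.1 m/s.
After the first burn: m = 25300 × exp(−1200/8365.1) = 25300 × 0.86636 = 21,918.9 kg.
After the second burn: m = 21,918.9 × exp(−1770/8365.1) = 21,918.9 × 0.80929 = 17,738.7 kg.
Total propellant = m₀ − m_final = 25300 − 17,738.7 = 7,561.3 kg.

total propellant consumed ≈ 7560 kg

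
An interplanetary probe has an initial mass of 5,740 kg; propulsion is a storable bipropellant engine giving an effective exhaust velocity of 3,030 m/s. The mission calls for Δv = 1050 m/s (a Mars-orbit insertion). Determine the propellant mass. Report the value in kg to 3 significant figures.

Using Δv = v_e ln(m₀/m_f): m₀/m_f = exp(Δv / v_e) = exp(1050 / 3030.0) = exp(0.3465) = 1.4142.
m_f = 5,740 / 1.4142 = 4,058.83 kg, so propellant = m₀ − m_f = 5,740 − 4,058.83 = 1,681.17 kg.

propellant mass ≈ 1680 kg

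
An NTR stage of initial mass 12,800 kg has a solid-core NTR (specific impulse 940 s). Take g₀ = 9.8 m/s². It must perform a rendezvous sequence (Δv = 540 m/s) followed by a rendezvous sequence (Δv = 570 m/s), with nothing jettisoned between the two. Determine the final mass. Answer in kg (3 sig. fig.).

v_e = Isp · g₀ = 940 × 9.8 = 9212.0 m/s.
After the first burn: m = 12800 × exp(−540/9212.0) = 12800 × 0.94307 = 12,071.3 kg.
After the second burn: m = 12,071.3 × exp(−570/9212.0) = 12,071.3 × 0.94000 = 11,347 kg.

final mass ≈ 11300 kg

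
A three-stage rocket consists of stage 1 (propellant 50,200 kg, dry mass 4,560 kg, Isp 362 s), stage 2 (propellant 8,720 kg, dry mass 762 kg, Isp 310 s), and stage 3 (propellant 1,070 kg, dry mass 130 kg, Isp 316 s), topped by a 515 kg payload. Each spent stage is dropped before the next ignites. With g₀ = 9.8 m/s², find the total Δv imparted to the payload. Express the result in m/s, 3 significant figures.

Δv ≈ 12700 m/s

Ignition mass of stage 1 = 50,200+4,560 + 8,720+762 + 1,070+130 + 515 = 65,957 kg.
Stage 1: m₀ = 65,957 kg, m_f = 65,957 − 50,200 = 15,757 kg; Δv = 362×9.8×ln(4.186) = 3547.6×1.4317 ≈ 5079 m/s.
Stage 2: m₀ = 11,197 kg, m_f = 11,197 − 8,720 = 2,477 kg; Δv = 310×9.8×ln(4.52) = 3038.0×1.5086 ≈ 4583 m/s.
Stage 3: m₀ = 1,715 kg, m_f = 1,715 − 1,070 = 645 kg; Δv = 316×9.8×ln(2.659) = 3096.8×0.9779 ≈ 3028 m/s.
Total Δv = 5079 + 4583 + 3028 = 12690 m/s.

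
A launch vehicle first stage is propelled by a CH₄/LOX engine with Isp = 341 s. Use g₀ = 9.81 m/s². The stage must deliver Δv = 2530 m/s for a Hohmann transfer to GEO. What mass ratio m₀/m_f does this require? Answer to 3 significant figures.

mass ratio ≈ 2.13

v_e = Isp · g₀ = 341 × 9.81 = 3345.2 m/s.
From the ideal rocket equation, m₀/m_f = exp(Δv / v_e) = exp(2530 / 3345.2) = exp(0.7563) = 2.1304.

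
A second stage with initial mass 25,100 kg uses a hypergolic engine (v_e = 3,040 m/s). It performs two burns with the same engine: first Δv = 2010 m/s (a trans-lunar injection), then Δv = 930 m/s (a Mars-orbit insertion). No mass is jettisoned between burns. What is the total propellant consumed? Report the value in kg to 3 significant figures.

After the first burn: m = 25100 × exp(−2010/3040.0) = 25100 × 0.51624 = 12,957.6 kg.
After the second burn: m = 12,957.6 × exp(−930/3040.0) = 12,957.6 × 0.73644 = 9,542.49 kg.
Total propellant = m₀ − m_final = 25100 − 9,542.49 = 15,557.51 kg.

total propellant consumed ≈ 15600 kg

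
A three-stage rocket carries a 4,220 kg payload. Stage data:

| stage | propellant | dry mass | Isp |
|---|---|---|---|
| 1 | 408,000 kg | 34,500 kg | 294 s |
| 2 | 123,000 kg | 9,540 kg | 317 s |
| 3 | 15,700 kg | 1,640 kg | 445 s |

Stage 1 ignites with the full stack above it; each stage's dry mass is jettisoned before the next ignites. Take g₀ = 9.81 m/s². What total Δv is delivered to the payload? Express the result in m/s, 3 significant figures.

Δv ≈ 14000 m/s

Ignition mass of stage 1 = 408,000+34,500 + 123,000+9,540 + 15,700+1,640 + 4,220 = 596,600 kg.
Stage 1: m₀ = 596,600 kg, m_f = 596,600 − 408,000 = 188,600 kg; Δv = 294×9.81×ln(3.163) = 2884.1×1.1516 ≈ 3321 m/s.
Stage 2: m₀ = 154,100 kg, m_f = 154,100 − 123,000 = 31,100 kg; Δv = 317×9.81×ln(4.955) = 3109.8×1.6004 ≈ 4977 m/s.
Stage 3: m₀ = 21,560 kg, m_f = 21,560 − 15,700 = 5,860 kg; Δv = 445×9.81×ln(3.679) = 4365.4×1.3027 ≈ 5687 m/s.
Total Δv = 3321 + 4977 + 5687 = 13985 m/s.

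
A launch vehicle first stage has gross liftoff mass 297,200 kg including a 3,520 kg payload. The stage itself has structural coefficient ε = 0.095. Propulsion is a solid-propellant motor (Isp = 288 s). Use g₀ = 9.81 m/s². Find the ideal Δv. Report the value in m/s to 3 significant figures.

Stage wet mass = m₀ − payload = 297,200 − 3,520 = 293,680 kg.
Stage dry mass = ε × stage wet mass = 0.095 × 293,680 = 27,899.6 kg.
Burnout mass m_f = stage dry + payload = 27,899.6 + 3,520 = 31,419.6 kg.
v_e = Isp · g₀ = 288 × 9.81 = 2825.3 m/s.
From the ideal rocket equation, Δv = v_e · ln(297,200/31,419.6) = 2825.3 × ln(9.459) = 2825.3 × 2.2470 ≈ 6348 m/s.

Δv ≈ 6350 m/s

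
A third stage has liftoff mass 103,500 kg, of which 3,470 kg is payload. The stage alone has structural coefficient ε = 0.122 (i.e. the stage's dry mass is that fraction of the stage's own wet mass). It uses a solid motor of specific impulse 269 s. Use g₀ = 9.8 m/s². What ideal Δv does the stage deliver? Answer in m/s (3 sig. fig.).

Stage wet mass = m₀ − payload = 103,500 − 3,470 = 100,030 kg.
Stage dry mass = ε × stage wet mass = 0.122 × 100,030 = 12,203.7 kg.
Burnout mass m_f = stage dry + payload = 12,203.7 + 3,470 = 15,673.7 kg.
v_e = Isp · g₀ = 269 × 9.8 = 2636.2 m/s.
Δv = v_e · ln(103,500/15,673.7) = 2636.2 × ln(6.603) = 2636.2 × 1.8876 ≈ 4976 m/s.

Δv ≈ 4980 m/s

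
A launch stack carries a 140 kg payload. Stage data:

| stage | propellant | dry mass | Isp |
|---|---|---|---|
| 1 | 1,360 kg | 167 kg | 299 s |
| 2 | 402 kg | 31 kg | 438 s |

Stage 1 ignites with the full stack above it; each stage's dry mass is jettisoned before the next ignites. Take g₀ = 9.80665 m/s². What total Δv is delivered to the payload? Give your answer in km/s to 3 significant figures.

Δv ≈ 8.25 km/s

Ignition mass of stage 1 = 1,360+167 + 402+31 + 140 = 2,100 kg.
Stage 1: m₀ = 2,100 kg, m_f = 2,100 − 1,360 = 740 kg; Δv = 299×9.80665×ln(2.838) = 2932.2×1.0430 ≈ 3058 m/s.
Stage 2: m₀ = 573 kg, m_f = 573 − 402 = 171 kg; Δv = 438×9.80665×ln(3.351) = 4295.3×1.2092 ≈ 5194 m/s.
Total Δv = 3058 + 5194 = 8252 m/s.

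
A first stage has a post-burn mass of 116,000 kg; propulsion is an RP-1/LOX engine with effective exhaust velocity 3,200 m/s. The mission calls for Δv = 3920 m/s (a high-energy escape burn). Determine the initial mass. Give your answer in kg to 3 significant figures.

initial mass ≈ 395000 kg

From the ideal rocket equation, m₀/m_f = exp(Δv / v_e) = exp(3920 / 3200.0) = exp(1.2250) = 3.4042.
m₀ = m_f × 3.4042 = 116,000 × 3.4042 = 394,887 kg.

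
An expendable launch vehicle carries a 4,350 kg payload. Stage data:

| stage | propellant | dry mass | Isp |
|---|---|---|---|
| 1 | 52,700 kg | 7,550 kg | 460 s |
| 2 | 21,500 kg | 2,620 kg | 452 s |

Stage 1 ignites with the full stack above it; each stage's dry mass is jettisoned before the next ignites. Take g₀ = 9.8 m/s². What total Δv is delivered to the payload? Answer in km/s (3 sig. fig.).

Δv ≈ 10.3 km/s

Ignition mass of stage 1 = 52,700+7,550 + 21,500+2,620 + 4,350 = 88,720 kg.
Stage 1: m₀ = 88,720 kg, m_f = 88,720 − 52,700 = 36,020 kg; Δv = 460×9.8×ln(2.463) = 4508.0×0.9014 ≈ 4064 m/s.
Stage 2: m₀ = 28,470 kg, m_f = 28,470 − 21,500 = 6,970 kg; Δv = 452×9.8×ln(4.085) = 4429.6×1.4072 ≈ 6233 m/s.
Total Δv = 4064 + 6233 = 10297 m/s.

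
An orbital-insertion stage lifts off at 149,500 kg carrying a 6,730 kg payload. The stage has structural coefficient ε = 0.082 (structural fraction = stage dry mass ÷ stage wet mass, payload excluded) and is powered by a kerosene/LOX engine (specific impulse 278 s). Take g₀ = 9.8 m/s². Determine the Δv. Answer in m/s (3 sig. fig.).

Δv ≈ 5700 m/s

Stage wet mass = m₀ − payload = 149,500 − 6,730 = 142,770 kg.
Stage dry mass = ε × stage wet mass = 0.082 × 142,770 = 11,707.1 kg.
Burnout mass m_f = stage dry + payload = 11,707.1 + 6,730 = 18,437.1 kg.
v_e = Isp · g₀ = 278 × 9.8 = 2724.4 m/s.
Δv = v_e · ln(149,500/18,437.1) = 2724.4 × ln(8.109) = 2724.4 × 2.0929 ≈ 5702 m/s.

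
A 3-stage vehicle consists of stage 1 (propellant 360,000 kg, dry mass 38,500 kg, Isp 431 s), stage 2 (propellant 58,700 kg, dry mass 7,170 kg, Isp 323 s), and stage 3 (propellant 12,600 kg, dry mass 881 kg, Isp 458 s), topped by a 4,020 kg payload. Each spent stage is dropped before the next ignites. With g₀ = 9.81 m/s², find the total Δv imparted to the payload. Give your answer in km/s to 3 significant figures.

Ignition mass of stage 1 = 360,000+38,500 + 58,700+7,170 + 12,600+881 + 4,020 = 481,871 kg.
Stage 1: m₀ = 481,871 kg, m_f = 481,871 − 360,000 = 121,871 kg; Δv = 431×9.81×ln(3.954) = 4228.1×1.3747 ≈ 5812 m/s.
Stage 2: m₀ = 83,371 kg, m_f = 83,371 − 58,700 = 24,671 kg; Δv = 323×9.81×ln(3.379) = 3168.6×1.2177 ≈ 3858 m/s.
Stage 3: m₀ = 17,501 kg, m_f = 17,501 − 12,600 = 4,901 kg; Δv = 458×9.81×ln(3.571) = 4493.0×1.2728 ≈ 5719 m/s.
Total Δv = 5812 + 3858 + 5719 = 15389 m/s.

Δv ≈ 15.4 km/s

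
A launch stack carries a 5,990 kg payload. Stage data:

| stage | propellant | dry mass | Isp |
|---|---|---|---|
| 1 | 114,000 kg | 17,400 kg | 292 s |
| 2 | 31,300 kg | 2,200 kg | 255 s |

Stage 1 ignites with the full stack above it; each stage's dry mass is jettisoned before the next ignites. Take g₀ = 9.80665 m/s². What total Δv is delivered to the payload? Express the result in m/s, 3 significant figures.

Δv ≈ 7080 m/s

Ignition mass of stage 1 = 114,000+17,400 + 31,300+2,200 + 5,990 = 170,890 kg.
Stage 1: m₀ = 170,890 kg, m_f = 170,890 − 114,000 = 56,890 kg; Δv = 292×9.80665×ln(3.004) = 2863.5×1.0999 ≈ 3150 m/s.
Stage 2: m₀ = 39,490 kg, m_f = 39,490 − 31,300 = 8,190 kg; Δv = 255×9.80665×ln(4.822) = 2500.7×1.5731 ≈ 3934 m/s.
Total Δv = 3150 + 3934 = 7084 m/s.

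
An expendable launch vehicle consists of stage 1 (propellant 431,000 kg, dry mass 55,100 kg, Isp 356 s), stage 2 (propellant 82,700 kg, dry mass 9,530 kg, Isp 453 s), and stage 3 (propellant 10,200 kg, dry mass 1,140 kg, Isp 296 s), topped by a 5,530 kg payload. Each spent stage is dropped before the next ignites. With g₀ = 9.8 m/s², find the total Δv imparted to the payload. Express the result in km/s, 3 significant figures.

Δv ≈ 13.5 km/s

Ignition mass of stage 1 = 431,000+55,100 + 82,700+9,530 + 10,200+1,140 + 5,530 = 595,200 kg.
Stage 1: m₀ = 595,200 kg, m_f = 595,200 − 431,000 = 164,200 kg; Δv = 356×9.8×ln(3.625) = 3488.8×1.2878 ≈ 4493 m/s.
Stage 2: m₀ = 109,100 kg, m_f = 109,100 − 82,700 = 26,400 kg; Δv = 453×9.8×ln(4.133) = 4439.4×1.4189 ≈ 6299 m/s.
Stage 3: m₀ = 16,870 kg, m_f = 16,870 − 10,200 = 6,670 kg; Δv = 296×9.8×ln(2.529) = 2900.8×0.9279 ≈ 2692 m/s.
Total Δv = 4493 + 6299 + 2692 = 13484 m/s.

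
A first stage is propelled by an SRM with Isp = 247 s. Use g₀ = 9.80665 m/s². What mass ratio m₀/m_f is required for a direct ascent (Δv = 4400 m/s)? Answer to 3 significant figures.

v_e = Isp · g₀ = 247 × 9.80665 = 2422.2 m/s.
By the Tsiolkovsky rocket equation, m₀/m_f = exp(Δv / v_e) = exp(4400 / 2422.2) = exp(1.8165) = 6.1503.

mass ratio ≈ 6.15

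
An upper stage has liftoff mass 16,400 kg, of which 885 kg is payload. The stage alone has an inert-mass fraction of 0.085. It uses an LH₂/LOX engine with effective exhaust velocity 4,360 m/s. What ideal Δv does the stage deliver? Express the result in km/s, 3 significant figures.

Δv ≈ 8.75 km/s

Stage wet mass = m₀ − payload = 16,400 − 885 = 15,515 kg.
Stage dry mass = ε × stage wet mass = 0.085 × 15,515 = 1,318.78 kg.
Burnout mass m_f = stage dry + payload = 1,318.78 + 885 = 2,203.78 kg.
Using Δv = v_e ln(m₀/m_f): Δv = v_e · ln(16,400/2,203.78) = 4360.0 × ln(7.442) = 4360.0 × 2.0071 ≈ 8751 m/s.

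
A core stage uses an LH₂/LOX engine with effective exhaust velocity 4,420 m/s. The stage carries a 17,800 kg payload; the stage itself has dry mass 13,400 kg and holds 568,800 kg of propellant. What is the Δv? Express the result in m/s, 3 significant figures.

m₀ = payload + dry + propellant = 17,800 + 13,400 + 568,800 = 600,000 kg.
m_f = payload + dry = 17,800 + 13,400 = 31,200 kg.
Using Δv = v_e ln(m₀/m_f): Δv = v_e · ln(m₀/m_f) = 4420.0 × ln(19.23) = 4420.0 × 2.9565 ≈ 13067.8 m/s.

Δv ≈ 13100 m/s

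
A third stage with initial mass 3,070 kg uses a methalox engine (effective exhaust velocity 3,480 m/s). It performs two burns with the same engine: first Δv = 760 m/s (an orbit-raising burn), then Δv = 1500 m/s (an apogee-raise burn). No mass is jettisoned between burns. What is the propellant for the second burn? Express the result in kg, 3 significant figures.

After the first burn: m = 3070 × exp(−760/3480.0) = 3070 × 0.80381 = 2,467.7 kg.
After the second burn: m = 2,467.7 × exp(−1500/3480.0) = 2,467.7 × 0.64984 = 1,603.61 kg.
Second-burn propellant = 2,467.7 − 1,603.61 = 864.09 kg.

propellant for the second burn ≈ 864 kg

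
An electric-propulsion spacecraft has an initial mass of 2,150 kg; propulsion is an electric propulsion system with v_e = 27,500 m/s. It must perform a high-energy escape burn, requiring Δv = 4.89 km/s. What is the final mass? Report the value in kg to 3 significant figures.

By the Tsiolkovsky rocket equation, m₀/m_f = exp(Δv / v_e) = exp(4890 / 27500.0) = exp(0.1778) = 1.1946.
m_f = m₀ / 1.1946 = 2,150 / 1.1946 = 1,799.77 kg.

final mass ≈ 1800 kg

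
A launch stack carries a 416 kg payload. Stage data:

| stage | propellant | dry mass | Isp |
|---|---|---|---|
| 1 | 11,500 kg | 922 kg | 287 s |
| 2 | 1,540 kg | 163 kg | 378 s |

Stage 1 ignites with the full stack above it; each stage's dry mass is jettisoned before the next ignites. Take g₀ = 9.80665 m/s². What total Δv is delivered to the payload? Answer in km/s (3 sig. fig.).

Ignition mass of stage 1 = 11,500+922 + 1,540+163 + 416 = 14,541 kg.
Stage 1: m₀ = 14,541 kg, m_f = 14,541 − 11,500 = 3,041 kg; Δv = 287×9.80665×ln(4.782) = 2814.5×1.5648 ≈ 4404 m/s.
Stage 2: m₀ = 2,119 kg, m_f = 2,119 − 1,540 = 579 kg; Δv = 378×9.80665×ln(3.66) = 3706.9×1.2974 ≈ 4809 m/s.
Total Δv = 4404 + 4809 = 9213 m/s.

Δv ≈ 9.21 km/s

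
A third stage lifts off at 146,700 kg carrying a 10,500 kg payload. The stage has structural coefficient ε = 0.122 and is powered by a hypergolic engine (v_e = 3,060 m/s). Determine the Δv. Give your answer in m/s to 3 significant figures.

Stage wet mass = m₀ − payload = 146,700 − 10,500 = 136,200 kg.
Stage dry mass = ε × stage wet mass = 0.122 × 136,200 = 16,616.4 kg.
Burnout mass m_f = stage dry + payload = 16,616.4 + 10,500 = 27,116.4 kg.
Using Δv = v_e ln(m₀/m_f): Δv = v_e · ln(146,700/27,116.4) = 3060.0 × ln(5.41) = 3060.0 × 1.6883 ≈ 5166 m/s.

Δv ≈ 5170 m/s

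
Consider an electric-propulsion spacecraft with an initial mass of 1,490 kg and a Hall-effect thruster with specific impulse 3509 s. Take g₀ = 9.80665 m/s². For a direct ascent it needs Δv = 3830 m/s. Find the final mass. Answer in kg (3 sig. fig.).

v_e = Isp · g₀ = 3509 × 9.80665 = 34411.5 m/s.
m₀/m_f = exp(Δv / v_e) = exp(3830 / 34411.5) = exp(0.1113) = 1.1177.
m_f = m₀ / 1.1177 = 1,490 / 1.1177 = 1,333.09 kg.

final mass ≈ 1330 kg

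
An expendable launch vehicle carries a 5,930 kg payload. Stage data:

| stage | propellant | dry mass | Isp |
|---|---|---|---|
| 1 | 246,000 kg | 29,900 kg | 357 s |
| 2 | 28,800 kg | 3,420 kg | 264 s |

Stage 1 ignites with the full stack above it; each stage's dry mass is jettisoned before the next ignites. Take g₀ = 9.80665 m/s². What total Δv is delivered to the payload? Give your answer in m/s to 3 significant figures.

Δv ≈ 8990 m/s

Ignition mass of stage 1 = 246,000+29,900 + 28,800+3,420 + 5,930 = 314,050 kg.
Stage 1: m₀ = 314,050 kg, m_f = 314,050 − 246,000 = 68,050 kg; Δv = 357×9.80665×ln(4.615) = 3501.0×1.5293 ≈ 5354 m/s.
Stage 2: m₀ = 38,150 kg, m_f = 38,150 − 28,800 = 9,350 kg; Δv = 264×9.80665×ln(4.08) = 2589.0×1.4061 ≈ 3640 m/s.
Total Δv = 5354 + 3640 = 8994 m/s.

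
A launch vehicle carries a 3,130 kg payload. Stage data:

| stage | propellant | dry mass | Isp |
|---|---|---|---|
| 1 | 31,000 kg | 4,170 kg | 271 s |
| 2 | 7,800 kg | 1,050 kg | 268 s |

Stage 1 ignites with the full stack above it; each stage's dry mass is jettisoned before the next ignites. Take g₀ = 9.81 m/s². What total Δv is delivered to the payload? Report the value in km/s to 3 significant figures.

Ignition mass of stage 1 = 31,000+4,170 + 7,800+1,050 + 3,130 = 47,150 kg.
Stage 1: m₀ = 47,150 kg, m_f = 47,150 − 31,000 = 16,150 kg; Δv = 271×9.81×ln(2.92) = 2658.5×1.0714 ≈ 2848 m/s.
Stage 2: m₀ = 11,980 kg, m_f = 11,980 − 7,800 = 4,180 kg; Δv = 268×9.81×ln(2.866) = 2629.1×1.0529 ≈ 2768 m/s.
Total Δv = 2848 + 2768 = 5616 m/s.

Δv ≈ 5.62 km/s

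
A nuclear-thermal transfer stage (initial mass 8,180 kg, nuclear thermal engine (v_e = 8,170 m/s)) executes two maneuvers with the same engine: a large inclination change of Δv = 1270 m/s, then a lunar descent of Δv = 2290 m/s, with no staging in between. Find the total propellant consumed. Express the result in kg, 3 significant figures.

After the first burn: m = 8180 × exp(−1270/8170.0) = 8180 × 0.85603 = 7,002.33 kg.
After the second burn: m = 7,002.33 × exp(−2290/8170.0) = 7,002.33 × 0.75556 = 5,290.68 kg.
Total propellant = m₀ − m_final = 8180 − 5,290.68 = 2,889.32 kg.

total propellant consumed ≈ 2890 kg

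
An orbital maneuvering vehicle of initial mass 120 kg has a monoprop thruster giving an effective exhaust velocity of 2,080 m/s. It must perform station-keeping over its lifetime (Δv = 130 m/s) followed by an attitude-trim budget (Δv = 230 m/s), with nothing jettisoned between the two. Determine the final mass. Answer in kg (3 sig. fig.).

final mass ≈ 101 kg

After the first burn: m = 120 × exp(−130/2080.0) = 120 × 0.93941 = 112.729 kg.
After the second burn: m = 112.729 × exp(−230/2080.0) = 112.729 × 0.89532 = 100.929 kg.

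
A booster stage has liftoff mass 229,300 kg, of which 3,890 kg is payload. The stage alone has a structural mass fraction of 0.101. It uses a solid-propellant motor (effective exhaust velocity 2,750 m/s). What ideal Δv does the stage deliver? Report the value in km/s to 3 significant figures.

Stage wet mass = m₀ − payload = 229,300 − 3,890 = 225,410 kg.
Stage dry mass = ε × stage wet mass = 0.101 × 225,410 = 22,766.4 kg.
Burnout mass m_f = stage dry + payload = 22,766.4 + 3,890 = 26,656.4 kg.
Δv = v_e · ln(229,300/26,656.4) = 2750.0 × ln(8.602) = 2750.0 × 2.1520 ≈ 5918 m/s.

Δv ≈ 5.92 km/s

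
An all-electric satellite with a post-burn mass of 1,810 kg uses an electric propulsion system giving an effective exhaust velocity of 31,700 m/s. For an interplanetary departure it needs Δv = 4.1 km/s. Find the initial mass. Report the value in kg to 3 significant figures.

From the ideal rocket equation, m₀/m_f = exp(Δv / v_e) = exp(4100 / 31700.0) = exp(0.1293) = 1.1381.
m₀ = m_f × 1.1381 = 1,810 × 1.1381 = 2,059.96 kg.

initial mass ≈ 2060 kg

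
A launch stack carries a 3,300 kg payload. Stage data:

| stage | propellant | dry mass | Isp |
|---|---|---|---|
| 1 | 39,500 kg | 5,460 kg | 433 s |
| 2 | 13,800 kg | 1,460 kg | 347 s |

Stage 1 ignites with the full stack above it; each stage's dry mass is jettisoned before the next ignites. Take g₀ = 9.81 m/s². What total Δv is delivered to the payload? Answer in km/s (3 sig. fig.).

Δv ≈ 8.76 km/s

Ignition mass of stage 1 = 39,500+5,460 + 13,800+1,460 + 3,300 = 63,520 kg.
Stage 1: m₀ = 63,520 kg, m_f = 63,520 − 39,500 = 24,020 kg; Δv = 433×9.81×ln(2.644) = 4247.7×0.9725 ≈ 4131 m/s.
Stage 2: m₀ = 18,560 kg, m_f = 18,560 − 13,800 = 4,760 kg; Δv = 347×9.81×ln(3.899) = 3404.1×1.3608 ≈ 4632 m/s.
Total Δv = 4131 + 4632 = 8763 m/s.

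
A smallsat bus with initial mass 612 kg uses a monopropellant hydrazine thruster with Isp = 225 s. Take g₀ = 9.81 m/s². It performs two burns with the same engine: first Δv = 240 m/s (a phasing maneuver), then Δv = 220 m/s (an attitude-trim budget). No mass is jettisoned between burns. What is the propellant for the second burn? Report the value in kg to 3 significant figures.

propellant for the second burn ≈ 52.1 kg

v_e = Isp · g₀ = 225 × 9.81 = 2207.2 m/s.
After the first burn: m = 612 × exp(−240/2207.2) = 612 × 0.89697 = 548.946 kg.
After the second burn: m = 548.946 × exp(−220/2207.2) = 548.946 × 0.90513 = 496.867 kg.
Second-burn propellant = 548.946 − 496.867 = 52.079 kg.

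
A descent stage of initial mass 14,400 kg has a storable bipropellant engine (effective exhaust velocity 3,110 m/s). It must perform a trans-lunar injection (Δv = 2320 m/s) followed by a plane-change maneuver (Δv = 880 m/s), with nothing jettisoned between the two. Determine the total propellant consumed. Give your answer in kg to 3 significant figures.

After the first burn: m = 14400 × exp(−2320/3110.0) = 14400 × 0.47427 = 6,829.49 kg.
After the second burn: m = 6,829.49 × exp(−880/3110.0) = 6,829.49 × 0.75355 = 5,146.36 kg.
Total propellant = m₀ − m_final = 14400 − 5,146.36 = 9,253.64 kg.

total propellant consumed ≈ 9250 kg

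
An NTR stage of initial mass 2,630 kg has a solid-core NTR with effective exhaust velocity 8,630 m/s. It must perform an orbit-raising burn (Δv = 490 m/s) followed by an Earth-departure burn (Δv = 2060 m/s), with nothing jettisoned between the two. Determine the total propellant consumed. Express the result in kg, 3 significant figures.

total propellant consumed ≈ 673 kg

After the first burn: m = 2630 × exp(−490/8630.0) = 2630 × 0.94480 = 2,484.82 kg.
After the second burn: m = 2,484.82 × exp(−2060/8630.0) = 2,484.82 × 0.78765 = 1,957.17 kg.
Total propellant = m₀ − m_final = 2630 − 1,957.17 = 672.83 kg.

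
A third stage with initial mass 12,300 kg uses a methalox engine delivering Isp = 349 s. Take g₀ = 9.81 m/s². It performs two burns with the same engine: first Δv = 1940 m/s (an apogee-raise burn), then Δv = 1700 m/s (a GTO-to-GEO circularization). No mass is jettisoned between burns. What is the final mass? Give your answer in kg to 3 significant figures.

final mass ≈ 4250 kg

v_e = Isp · g₀ = 349 × 9.81 = 3423.7 m/s.
After the first burn: m = 12300 × exp(−1940/3423.7) = 12300 × 0.56743 = 6,979.39 kg.
After the second burn: m = 6,979.39 × exp(−1700/3423.7) = 6,979.39 × 0.60863 = 4,247.87 kg.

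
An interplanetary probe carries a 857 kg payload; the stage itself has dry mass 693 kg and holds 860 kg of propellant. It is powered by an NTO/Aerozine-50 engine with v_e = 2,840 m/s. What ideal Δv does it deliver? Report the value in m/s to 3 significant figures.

m₀ = payload + dry + propellant = 857 + 693 + 860 = 2,410 kg.
m_f = payload + dry = 857 + 693 = 1,550 kg.
From the ideal rocket equation, Δv = v_e · ln(m₀/m_f) = 2840.0 × ln(1.555) = 2840.0 × 0.4414 ≈ 1253.5 m/s.

Δv ≈ 1250 m/s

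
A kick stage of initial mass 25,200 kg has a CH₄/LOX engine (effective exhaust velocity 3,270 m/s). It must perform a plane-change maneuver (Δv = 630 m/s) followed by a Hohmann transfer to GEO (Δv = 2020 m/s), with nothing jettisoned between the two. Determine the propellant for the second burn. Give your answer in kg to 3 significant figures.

propellant for the second burn ≈ 9580 kg

After the first burn: m = 25200 × exp(−630/3270.0) = 25200 × 0.82476 = 20,784 kg.
After the second burn: m = 20,784 × exp(−2020/3270.0) = 20,784 × 0.53916 = 11,205.9 kg.
Second-burn propellant = 20,784 − 11,205.9 = 9,578.1 kg.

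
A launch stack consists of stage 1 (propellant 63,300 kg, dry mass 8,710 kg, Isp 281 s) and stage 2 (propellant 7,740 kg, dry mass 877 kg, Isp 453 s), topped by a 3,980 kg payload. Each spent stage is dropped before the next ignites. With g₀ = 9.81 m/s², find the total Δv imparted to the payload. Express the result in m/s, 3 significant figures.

Δv ≈ 8040 m/s

Ignition mass of stage 1 = 63,300+8,710 + 7,740+877 + 3,980 = 84,607 kg.
Stage 1: m₀ = 84,607 kg, m_f = 84,607 − 63,300 = 21,307 kg; Δv = 281×9.81×ln(3.971) = 2756.6×1.3790 ≈ 3801 m/s.
Stage 2: m₀ = 12,597 kg, m_f = 12,597 − 7,740 = 4,857 kg; Δv = 453×9.81×ln(2.594) = 4443.9×0.9530 ≈ 4235 m/s.
Total Δv = 3801 + 4235 = 8036 m/s.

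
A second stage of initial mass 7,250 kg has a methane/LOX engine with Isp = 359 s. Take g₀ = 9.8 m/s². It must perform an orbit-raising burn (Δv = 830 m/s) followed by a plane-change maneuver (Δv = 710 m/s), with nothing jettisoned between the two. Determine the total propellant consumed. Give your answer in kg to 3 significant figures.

total propellant consumed ≈ 2570 kg

v_e = Isp · g₀ = 359 × 9.8 = 3518.2 m/s.
After the first burn: m = 7250 × exp(−830/3518.2) = 7250 × 0.78985 = 5,726.41 kg.
After the second burn: m = 5,726.41 × exp(−710/3518.2) = 5,726.41 × 0.81725 = 4,679.91 kg.
Total propellant = m₀ − m_final = 7250 − 4,679.91 = 2,570.09 kg.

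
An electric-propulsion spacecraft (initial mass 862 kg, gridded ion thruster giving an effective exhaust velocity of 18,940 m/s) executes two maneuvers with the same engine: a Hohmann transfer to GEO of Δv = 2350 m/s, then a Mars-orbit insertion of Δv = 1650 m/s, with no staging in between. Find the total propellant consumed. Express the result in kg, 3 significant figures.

After the first burn: m = 862 × exp(−2350/18940.0) = 862 × 0.88331 = 761.413 kg.
After the second burn: m = 761.413 × exp(−1650/18940.0) = 761.413 × 0.91657 = 697.888 kg.
Total propellant = m₀ − m_final = 862 − 697.888 = 164.112 kg.

total propellant consumed ≈ 164 kg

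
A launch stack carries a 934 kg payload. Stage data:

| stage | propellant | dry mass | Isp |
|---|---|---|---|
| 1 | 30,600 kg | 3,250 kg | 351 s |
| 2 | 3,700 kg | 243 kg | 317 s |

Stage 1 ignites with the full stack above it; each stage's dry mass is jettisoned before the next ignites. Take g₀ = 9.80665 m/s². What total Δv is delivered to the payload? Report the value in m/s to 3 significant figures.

Δv ≈ 9790 m/s

Ignition mass of stage 1 = 30,600+3,250 + 3,700+243 + 934 = 38,727 kg.
Stage 1: m₀ = 38,727 kg, m_f = 38,727 − 30,600 = 8,127 kg; Δv = 351×9.80665×ln(4.765) = 3442.1×1.5613 ≈ 5374 m/s.
Stage 2: m₀ = 4,877 kg, m_f = 4,877 − 3,700 = 1,177 kg; Δv = 317×9.80665×ln(4.144) = 3108.7×1.4216 ≈ 4419 m/s.
Total Δv = 5374 + 4419 = 9793 m/s.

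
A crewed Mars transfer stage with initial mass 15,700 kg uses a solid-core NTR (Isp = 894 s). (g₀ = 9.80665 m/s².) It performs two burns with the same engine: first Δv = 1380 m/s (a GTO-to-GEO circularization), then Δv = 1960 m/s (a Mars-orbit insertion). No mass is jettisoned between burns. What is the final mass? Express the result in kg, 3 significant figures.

v_e = Isp · g₀ = 894 × 9.80665 = 8767.1 m/s.
After the first burn: m = 15700 × exp(−1380/8767.1) = 15700 × 0.85436 = 13,413.5 kg.
After the second burn: m = 13,413.5 × exp(−1960/8767.1) = 13,413.5 × 0.79967 = 10,726.4 kg.

final mass ≈ 10700 kg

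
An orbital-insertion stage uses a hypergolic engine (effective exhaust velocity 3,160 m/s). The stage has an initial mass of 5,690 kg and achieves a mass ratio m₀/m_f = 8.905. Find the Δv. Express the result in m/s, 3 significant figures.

Δv ≈ 6910 m/s

From the ideal rocket equation, Δv = v_e · ln(8.905) = 3160.0 × 2.1866 ≈ 6909.7 m/s.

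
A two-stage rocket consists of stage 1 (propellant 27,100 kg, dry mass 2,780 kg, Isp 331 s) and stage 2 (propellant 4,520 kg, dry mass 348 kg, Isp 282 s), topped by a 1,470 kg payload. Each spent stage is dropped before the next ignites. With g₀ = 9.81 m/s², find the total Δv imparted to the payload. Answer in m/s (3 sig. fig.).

Ignition mass of stage 1 = 27,100+2,780 + 4,520+348 + 1,470 = 36,218 kg.
Stage 1: m₀ = 36,218 kg, m_f = 36,218 − 27,100 = 9,118 kg; Δv = 331×9.81×ln(3.972) = 3247.1×1.3793 ≈ 4479 m/s.
Stage 2: m₀ = 6,338 kg, m_f = 6,338 − 4,520 = 1,818 kg; Δv = 282×9.81×ln(3.486) = 2766.4×1.2488 ≈ 3455 m/s.
Total Δv = 4479 + 3455 = 7934 m/s.

Δv ≈ 7930 m/s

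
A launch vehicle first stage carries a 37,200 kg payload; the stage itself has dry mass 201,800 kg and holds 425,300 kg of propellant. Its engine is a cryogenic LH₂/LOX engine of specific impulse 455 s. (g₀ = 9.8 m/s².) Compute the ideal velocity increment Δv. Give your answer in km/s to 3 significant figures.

v_e = Isp · g₀ = 455 × 9.8 = 4459.0 m/s.
m₀ = payload + dry + propellant = 37,200 + 201,800 + 425,300 = 664,300 kg.
m_f = payload + dry = 37,200 + 201,800 = 239,000 kg.
By the Tsiolkovsky rocket equation, Δv = v_e · ln(m₀/m_f) = 4459.0 × ln(2.779) = 4459.0 × 1.0223 ≈ 4558.3 m/s.

Δv ≈ 4.56 km/s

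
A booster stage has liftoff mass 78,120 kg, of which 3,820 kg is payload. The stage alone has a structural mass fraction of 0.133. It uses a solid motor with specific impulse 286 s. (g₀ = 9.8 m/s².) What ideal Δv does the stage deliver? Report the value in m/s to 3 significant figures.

Δv ≈ 4880 m/s

Stage wet mass = m₀ − payload = 78,120 − 3,820 = 74,300 kg.
Stage dry mass = ε × stage wet mass = 0.133 × 74,300 = 9,881.9 kg.
Burnout mass m_f = stage dry + payload = 9,881.9 + 3,820 = 13,701.9 kg.
v_e = Isp · g₀ = 286 × 9.8 = 2802.8 m/s.
Δv = v_e · ln(78,120/13,701.9) = 2802.8 × ln(5.701) = 2802.8 × 1.7407 ≈ 4879 m/s.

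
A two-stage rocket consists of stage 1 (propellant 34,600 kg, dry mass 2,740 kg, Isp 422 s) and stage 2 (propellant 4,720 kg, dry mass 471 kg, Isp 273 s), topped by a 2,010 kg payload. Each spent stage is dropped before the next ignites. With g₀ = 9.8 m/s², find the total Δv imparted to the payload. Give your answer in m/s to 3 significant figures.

Ignition mass of stage 1 = 34,600+2,740 + 4,720+471 + 2,010 = 44,541 kg.
Stage 1: m₀ = 44,541 kg, m_f = 44,541 − 34,600 = 9,941 kg; Δv = 422×9.8×ln(4.481) = 4135.6×1.4997 ≈ 6202 m/s.
Stage 2: m₀ = 7,201 kg, m_f = 7,201 − 4,720 = 2,481 kg; Δv = 273×9.8×ln(2.902) = 2675.4×1.0656 ≈ 2851 m/s.
Total Δv = 6202 + 2851 = 9053 m/s.

Δv ≈ 9050 m/s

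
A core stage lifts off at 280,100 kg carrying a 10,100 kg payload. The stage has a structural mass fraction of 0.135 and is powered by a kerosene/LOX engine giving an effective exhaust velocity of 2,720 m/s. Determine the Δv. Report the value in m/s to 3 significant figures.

Δv ≈ 4880 m/s

Stage wet mass = m₀ − payload = 280,100 − 10,100 = 270,000 kg.
Stage dry mass = ε × stage wet mass = 0.135 × 270,000 = 36,450 kg.
Burnout mass m_f = stage dry + payload = 36,450 + 10,100 = 46,550 kg.
Δv = v_e · ln(280,100/46,550) = 2720.0 × ln(6.017) = 2720.0 × 1.7946 ≈ 4881 m/s.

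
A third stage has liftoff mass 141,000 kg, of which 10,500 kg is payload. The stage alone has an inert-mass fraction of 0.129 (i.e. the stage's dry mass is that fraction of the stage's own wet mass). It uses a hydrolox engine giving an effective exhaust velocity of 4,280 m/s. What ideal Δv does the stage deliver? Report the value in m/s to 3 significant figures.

Δv ≈ 7020 m/s

Stage wet mass = m₀ − payload = 141,000 − 10,500 = 130,500 kg.
Stage dry mass = ε × stage wet mass = 0.129 × 130,500 = 16,834.5 kg.
Burnout mass m_f = stage dry + payload = 16,834.5 + 10,500 = 27,334.5 kg.
By the Tsiolkovsky rocket equation, Δv = v_e · ln(141,000/27,334.5) = 4280.0 × ln(5.158) = 4280.0 × 1.6406 ≈ 7022 m/s.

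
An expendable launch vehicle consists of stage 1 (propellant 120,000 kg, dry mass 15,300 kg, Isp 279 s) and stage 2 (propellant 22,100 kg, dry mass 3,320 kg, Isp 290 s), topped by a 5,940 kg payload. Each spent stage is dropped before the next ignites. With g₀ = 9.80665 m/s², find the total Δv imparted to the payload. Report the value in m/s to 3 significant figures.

Ignition mass of stage 1 = 120,000+15,300 + 22,100+3,320 + 5,940 = 166,660 kg.
Stage 1: m₀ = 166,660 kg, m_f = 166,660 − 120,000 = 46,660 kg; Δv = 279×9.80665×ln(3.572) = 2736.1×1.2731 ≈ 3483 m/s.
Stage 2: m₀ = 31,360 kg, m_f = 31,360 − 22,100 = 9,260 kg; Δv = 290×9.80665×ln(3.387) = 2843.9×1.2198 ≈ 3469 m/s.
Total Δv = 3483 + 3469 = 6952 m/s.

Δv ≈ 6950 m/s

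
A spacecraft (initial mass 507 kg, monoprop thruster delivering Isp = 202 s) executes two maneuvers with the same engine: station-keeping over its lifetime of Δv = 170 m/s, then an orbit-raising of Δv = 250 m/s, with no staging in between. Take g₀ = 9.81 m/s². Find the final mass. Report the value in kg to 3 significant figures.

v_e = Isp · g₀ = 202 × 9.81 = 1981.6 m/s.
After the first burn: m = 507 × exp(−170/1981.6) = 507 × 0.91779 = 465.32 kg.
After the second burn: m = 465.32 × exp(−250/1981.6) = 465.32 × 0.88147 = 410.166 kg.

final mass ≈ 410 kg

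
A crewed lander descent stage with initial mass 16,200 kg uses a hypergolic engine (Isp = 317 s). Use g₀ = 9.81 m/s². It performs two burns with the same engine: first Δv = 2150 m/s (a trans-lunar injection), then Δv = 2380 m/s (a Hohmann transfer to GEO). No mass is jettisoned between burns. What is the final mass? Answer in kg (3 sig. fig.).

final mass ≈ 3770 kg

v_e = Isp · g₀ = 317 × 9.81 = 3109.8 m/s.
After the first burn: m = 16200 × exp(−2150/3109.8) = 16200 × 0.50089 = 8,114.42 kg.
After the second burn: m = 8,114.42 × exp(−2380/3109.8) = 8,114.42 × 0.46518 = 3,774.67 kg.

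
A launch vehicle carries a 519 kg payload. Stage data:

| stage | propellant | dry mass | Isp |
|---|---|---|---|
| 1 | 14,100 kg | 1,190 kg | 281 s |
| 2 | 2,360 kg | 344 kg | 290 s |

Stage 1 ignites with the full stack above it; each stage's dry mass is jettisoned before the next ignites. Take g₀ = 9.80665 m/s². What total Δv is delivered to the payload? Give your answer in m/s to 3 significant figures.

Ignition mass of stage 1 = 14,100+1,190 + 2,360+344 + 519 = 18,513 kg.
Stage 1: m₀ = 18,513 kg, m_f = 18,513 − 14,100 = 4,413 kg; Δv = 281×9.80665×ln(4.195) = 2755.7×1.4339 ≈ 3951 m/s.
Stage 2: m₀ = 3,223 kg, m_f = 3,223 − 2,360 = 863 kg; Δv = 290×9.80665×ln(3.735) = 2843.9×1.3177 ≈ 3747 m/s.
Total Δv = 3951 + 3747 = 7698 m/s.

Δv ≈ 7700 m/s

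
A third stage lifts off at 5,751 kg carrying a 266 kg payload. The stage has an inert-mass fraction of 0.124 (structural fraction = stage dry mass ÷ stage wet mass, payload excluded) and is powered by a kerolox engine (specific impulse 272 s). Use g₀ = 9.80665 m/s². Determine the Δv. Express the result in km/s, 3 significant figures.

Δv ≈ 4.81 km/s

Stage wet mass = m₀ − payload = 5,751 − 266 = 5,485 kg.
Stage dry mass = ε × stage wet mass = 0.124 × 5,485 = 680.14 kg.
Burnout mass m_f = stage dry + payload = 680.14 + 266 = 946.14 kg.
v_e = Isp · g₀ = 272 × 9.80665 = 2667.4 m/s.
Δv = v_e · ln(5,751/946.14) = 2667.4 × ln(6.078) = 2667.4 × 1.8047 ≈ 4814 m/s.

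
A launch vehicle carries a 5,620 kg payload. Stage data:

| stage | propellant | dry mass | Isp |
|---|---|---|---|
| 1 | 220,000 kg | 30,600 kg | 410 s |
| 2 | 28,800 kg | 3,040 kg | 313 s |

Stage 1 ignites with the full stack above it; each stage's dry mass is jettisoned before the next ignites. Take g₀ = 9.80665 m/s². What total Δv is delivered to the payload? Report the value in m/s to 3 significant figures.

Δv ≈ 10300 m/s

Ignition mass of stage 1 = 220,000+30,600 + 28,800+3,040 + 5,620 = 288,060 kg.
Stage 1: m₀ = 288,060 kg, m_f = 288,060 − 220,000 = 68,060 kg; Δv = 410×9.80665×ln(4.232) = 4020.7×1.4428 ≈ 5801 m/s.
Stage 2: m₀ = 37,460 kg, m_f = 37,460 − 28,800 = 8,660 kg; Δv = 313×9.80665×ln(4.326) = 3069.5×1.4646 ≈ 4495 m/s.
Total Δv = 5801 + 4495 = 10296 m/s.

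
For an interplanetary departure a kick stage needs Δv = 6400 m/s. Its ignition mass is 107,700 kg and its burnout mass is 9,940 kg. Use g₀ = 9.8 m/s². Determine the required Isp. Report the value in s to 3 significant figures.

Isp ≈ 274 s

ln(m₀/m_f) = ln(107700/9940) = ln(10.84) = 2.3828.
v_e = Δv / ln(m₀/m_f) = 6400 / 2.3828 = 2685.9 m/s.
Isp = v_e / g₀ = 2685.9 / 9.8 = 274.1 s.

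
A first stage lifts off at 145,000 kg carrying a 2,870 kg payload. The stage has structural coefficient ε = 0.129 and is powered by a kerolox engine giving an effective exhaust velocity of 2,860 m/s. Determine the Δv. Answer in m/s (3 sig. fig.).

Δv ≈ 5500 m/s

Stage wet mass = m₀ − payload = 145,000 − 2,870 = 142,130 kg.
Stage dry mass = ε × stage wet mass = 0.129 × 142,130 = 18,334.8 kg.
Burnout mass m_f = stage dry + payload = 18,334.8 + 2,870 = 21,204.8 kg.
Δv = v_e · ln(145,000/21,204.8) = 2860.0 × ln(6.838) = 2860.0 × 1.9225 ≈ 5498 m/s.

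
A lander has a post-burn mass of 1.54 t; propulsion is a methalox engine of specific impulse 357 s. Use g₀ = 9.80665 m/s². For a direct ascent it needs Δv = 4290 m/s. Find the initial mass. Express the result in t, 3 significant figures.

initial mass ≈ 5.24 t

v_e = Isp · g₀ = 357 × 9.80665 = 3501.0 m/s.
m₀/m_f = exp(Δv / v_e) = exp(4290 / 3501.0) = exp(1.2254) = 3.4054.
m₀ = m_f × 3.4054 = 1.54 × 3.4054 = 5.24432 t.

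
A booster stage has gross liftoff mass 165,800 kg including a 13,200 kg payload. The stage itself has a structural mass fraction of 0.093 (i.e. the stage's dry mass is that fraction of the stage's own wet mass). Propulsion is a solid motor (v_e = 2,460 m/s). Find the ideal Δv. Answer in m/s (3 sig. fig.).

Δv ≈ 4430 m/s

Stage wet mass = m₀ − payload = 165,800 − 13,200 = 152,600 kg.
Stage dry mass = ε × stage wet mass = 0.093 × 152,600 = 14,191.8 kg.
Burnout mass m_f = stage dry + payload = 14,191.8 + 13,200 = 27,391.8 kg.
From the ideal rocket equation, Δv = v_e · ln(165,800/27,391.8) = 2460.0 × ln(6.053) = 2460.0 × 1.8005 ≈ 4429 m/s.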